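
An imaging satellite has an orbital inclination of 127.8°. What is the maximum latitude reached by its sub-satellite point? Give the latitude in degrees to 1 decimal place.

52.2°

Retrograde orbit: the ground track reaches ±(180° − i) = ±(180 − 127.8) = ±52.2°.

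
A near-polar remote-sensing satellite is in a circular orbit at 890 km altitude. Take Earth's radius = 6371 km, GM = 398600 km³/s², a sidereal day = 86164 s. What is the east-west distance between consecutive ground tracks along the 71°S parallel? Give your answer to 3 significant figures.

931 km

Semi-major axis a = 6371 + 890 = 7261 km. Period T = 2π√(a³/μ) = 2π√(7261³/398600) = 6157.5 s = 102.63 min.
Node shift per orbit = (6157.5/86164) × 360° = 25.73°.
Equatorial spacing = 25.73 × 111.2 km/° = 2861 km.
At 71° latitude, spacing = 2861 × cos(71°) = 931 km.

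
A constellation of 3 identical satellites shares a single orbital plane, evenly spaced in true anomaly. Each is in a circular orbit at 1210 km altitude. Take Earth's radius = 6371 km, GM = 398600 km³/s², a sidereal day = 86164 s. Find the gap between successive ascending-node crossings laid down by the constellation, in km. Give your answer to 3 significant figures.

1020 km

Semi-major axis a = 6371 + 1210 = 7581 km. Period T = 2π√(a³/μ) = 2π√(7581³/398600) = 6569.0 s = 109.48 min.
Single-satellite node shift = (6569.0/86164) × 360° = 27.45°.
With 3 satellites evenly phased, successive equator crossings are 27.45/3 = 9.149° apart.
That is 9.149 × 111.2 = 1017 km at the equator.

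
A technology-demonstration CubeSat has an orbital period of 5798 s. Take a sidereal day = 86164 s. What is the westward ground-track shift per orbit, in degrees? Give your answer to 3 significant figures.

During one orbit Earth rotates (5798.0 / 86164) × 360° = 24.22°.

24.2°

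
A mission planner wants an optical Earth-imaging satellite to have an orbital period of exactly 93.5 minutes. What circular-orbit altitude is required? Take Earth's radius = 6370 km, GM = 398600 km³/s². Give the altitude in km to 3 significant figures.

454 km

T = 93.5 min = 5610.0 s.
From T = 2π√(a³/μ): a = (μ T²/4π²)^(1/3) = (398600 × 5610.0² / 4π²)^(1/3) = 6824 km.
Altitude h = a − R = 6824 − 6370 = 454 km.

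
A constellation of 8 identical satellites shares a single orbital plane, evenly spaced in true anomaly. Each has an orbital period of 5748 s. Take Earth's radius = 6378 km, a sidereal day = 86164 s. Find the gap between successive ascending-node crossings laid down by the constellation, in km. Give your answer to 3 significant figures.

334 km

Single-satellite node shift = (5748.0/86164) × 360° = 24.02°.
With 8 satellites evenly phased, successive equator crossings are 24.02/8 = 3.002° apart.
That is 3.002 × 111.3 = 334 km at the equator.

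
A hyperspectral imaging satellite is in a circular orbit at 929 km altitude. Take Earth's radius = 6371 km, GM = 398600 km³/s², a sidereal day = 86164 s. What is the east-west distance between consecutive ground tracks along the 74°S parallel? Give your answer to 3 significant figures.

795 km

Semi-major axis a = 6371 + 929 = 7300 km. Period T = 2π√(a³/μ) = 2π√(7300³/398600) = 6207.2 s = 103.45 min.
Node shift per orbit = (6207.2/86164) × 360° = 25.93°.
Equatorial spacing = 25.93 × 111.2 km/° = 2884 km.
At 74° latitude, spacing = 2884 × cos(74°) = 795 km.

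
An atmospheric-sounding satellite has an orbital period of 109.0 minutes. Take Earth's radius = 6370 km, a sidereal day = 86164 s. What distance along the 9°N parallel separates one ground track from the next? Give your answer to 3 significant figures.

T = 109.0 min = 6540.0 s.
Node shift per orbit = (6540.0/86164) × 360° = 27.32°.
Equatorial spacing = 27.32 × 111.2 km/° = 3038 km.
At 9° latitude, spacing = 3038 × cos(9°) = 3000 km.

3000 km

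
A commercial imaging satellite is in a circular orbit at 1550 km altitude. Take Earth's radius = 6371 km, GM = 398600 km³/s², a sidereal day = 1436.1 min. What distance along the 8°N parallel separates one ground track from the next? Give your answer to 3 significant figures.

Semi-major axis a = 6371 + 1550 = 7921 km. Period T = 2π√(a³/μ) = 2π√(7921³/398600) = 7015.9 s = 116.93 min.
Node shift per orbit = (7015.9/86166) × 360° = 29.31°.
Equatorial spacing = 29.31 × 111.2 km/° = 3259 km.
At 8° latitude, spacing = 3259 × cos(8°) = 3228 km.

3230 km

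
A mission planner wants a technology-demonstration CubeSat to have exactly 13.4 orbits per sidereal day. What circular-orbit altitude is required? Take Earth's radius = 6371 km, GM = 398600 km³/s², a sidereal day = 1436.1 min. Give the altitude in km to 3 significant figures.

1100 km

Required period T = 86166 / 13.4 = 6430.3 s.
From T = 2π√(a³/μ): a = (μ T²/4π²)^(1/3) = (398600 × 6430.3² / 4π²)^(1/3) = 7474 km.
Altitude h = a − R = 7474 − 6371 = 1103 km.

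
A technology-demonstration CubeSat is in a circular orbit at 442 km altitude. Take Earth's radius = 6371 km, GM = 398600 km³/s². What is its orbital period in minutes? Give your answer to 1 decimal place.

93.3 min

Semi-major axis a = 6371 + 442 = 6813 km. Period T = 2π√(a³/μ) = 2π√(6813³/398600) = 5596.5 s = 93.28 min.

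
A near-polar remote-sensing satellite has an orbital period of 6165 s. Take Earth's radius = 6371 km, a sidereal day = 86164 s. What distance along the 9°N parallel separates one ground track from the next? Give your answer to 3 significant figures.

Node shift per orbit = (6165.0/86164) × 360° = 25.76°.
Equatorial spacing = 25.76 × 111.2 km/° = 2864 km.
At 9° latitude, spacing = 2864 × cos(9°) = 2829 km.

2830 km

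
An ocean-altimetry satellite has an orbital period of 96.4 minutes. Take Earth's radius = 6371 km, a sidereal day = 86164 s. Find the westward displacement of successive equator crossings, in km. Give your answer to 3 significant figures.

T = 96.4 min = 5784.0 s.
During one orbit Earth rotates (5784.0 / 86164) × 360° = 24.17°.
At the equator that is 24.17° × (2π·6371/360) km/° = 24.17 × 111.2 = 2687 km.

2690 km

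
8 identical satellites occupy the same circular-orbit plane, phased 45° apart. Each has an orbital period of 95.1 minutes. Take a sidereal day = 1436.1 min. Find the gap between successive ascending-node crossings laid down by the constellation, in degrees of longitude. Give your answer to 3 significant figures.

T = 95.1 min = 5706.0 s.
Single-satellite node shift = (5706.0/86166) × 360° = 23.84°.
With 8 satellites evenly phased, successive equator crossings are 23.84/8 = 2.980° apart.

2.98°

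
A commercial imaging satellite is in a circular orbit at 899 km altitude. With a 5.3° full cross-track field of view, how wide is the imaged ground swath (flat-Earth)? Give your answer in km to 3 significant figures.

83.2 km

Half-angle = 5.3°/2 = 2.65°.
Swath width ≈ 2h·tan(θ/2) = 2 × 899 × tan(2.65°) = 83.2 km.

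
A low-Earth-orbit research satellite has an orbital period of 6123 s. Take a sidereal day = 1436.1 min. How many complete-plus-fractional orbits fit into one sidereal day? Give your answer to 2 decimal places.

Orbits per sidereal day = 86166 / 6123.0 = 14.073.

14.07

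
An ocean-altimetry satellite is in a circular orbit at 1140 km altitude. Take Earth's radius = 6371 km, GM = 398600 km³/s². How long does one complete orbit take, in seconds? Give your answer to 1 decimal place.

6478.3 seconds

Semi-major axis a = 6371 + 1140 = 7511 km. Period T = 2π√(a³/μ) = 2π√(7511³/398600) = 6478.3 s = 107.97 min.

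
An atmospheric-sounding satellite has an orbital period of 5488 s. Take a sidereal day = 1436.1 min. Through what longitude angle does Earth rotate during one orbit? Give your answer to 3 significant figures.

22.9°

During one orbit Earth rotates (5488.0 / 86166) × 360° = 22.93°.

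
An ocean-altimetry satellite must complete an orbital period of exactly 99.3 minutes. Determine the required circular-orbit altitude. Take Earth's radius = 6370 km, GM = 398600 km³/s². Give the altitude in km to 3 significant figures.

T = 99.3 min = 5958.0 s.
From T = 2π√(a³/μ): a = (μ T²/4π²)^(1/3) = (398600 × 5958.0² / 4π²)^(1/3) = 7103 km.
Altitude h = a − R = 7103 − 6370 = 733 km.

733 km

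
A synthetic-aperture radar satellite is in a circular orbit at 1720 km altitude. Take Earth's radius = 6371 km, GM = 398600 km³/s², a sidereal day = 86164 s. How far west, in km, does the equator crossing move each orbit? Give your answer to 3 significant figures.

3360 km

Semi-major axis a = 6371 + 1720 = 8091 km. Period T = 2π√(a³/μ) = 2π√(8091³/398600) = 7242.9 s = 120.72 min.
During one orbit Earth rotates (7242.9 / 86164) × 360° = 30.26°.
At the equator that is 30.26° × (2π·6371/360) km/° = 30.26 × 111.2 = 3365 km.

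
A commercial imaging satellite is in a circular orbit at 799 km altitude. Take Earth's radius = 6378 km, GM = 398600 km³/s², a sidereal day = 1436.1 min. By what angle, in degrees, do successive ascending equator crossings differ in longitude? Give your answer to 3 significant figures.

Semi-major axis a = 6378 + 799 = 7177 km. Period T = 2π√(a³/μ) = 2π√(7177³/398600) = 6051.0 s = 100.85 min.
During one orbit Earth rotates (6051.0 / 86166) × 360° = 25.28°.

25.3°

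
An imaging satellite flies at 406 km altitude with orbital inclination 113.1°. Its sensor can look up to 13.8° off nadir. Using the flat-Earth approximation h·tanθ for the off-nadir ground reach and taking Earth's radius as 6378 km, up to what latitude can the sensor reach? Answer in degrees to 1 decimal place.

Retrograde orbit: the ground track reaches ±(180° − i) = ±(180 − 113.1) = ±66.9°.
Sensor half-swath on the ground ≈ 406·tan(13.8°) = 100 km = 0.90° of latitude.
Maximum observable latitude ≈ 66.9 + 0.90 = 67.8°.

67.8°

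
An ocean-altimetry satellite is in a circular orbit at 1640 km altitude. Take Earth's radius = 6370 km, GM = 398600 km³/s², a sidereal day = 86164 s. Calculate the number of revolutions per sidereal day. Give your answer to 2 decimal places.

12.08

Semi-major axis a = 6370 + 1640 = 8010 km. Period T = 2π√(a³/μ) = 2π√(8010³/398600) = 7134.4 s = 118.91 min.
Orbits per sidereal day = 86164 / 7134.4 = 12.077.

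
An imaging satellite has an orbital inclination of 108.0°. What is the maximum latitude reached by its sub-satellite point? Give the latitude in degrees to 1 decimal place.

72.0°

Retrograde orbit: the ground track reaches ±(180° − i) = ±(180 − 108.0) = ±72.0°.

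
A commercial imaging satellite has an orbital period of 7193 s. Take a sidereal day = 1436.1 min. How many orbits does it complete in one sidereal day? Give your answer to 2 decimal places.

Orbits per sidereal day = 86166 / 7193.0 = 11.979.

11.98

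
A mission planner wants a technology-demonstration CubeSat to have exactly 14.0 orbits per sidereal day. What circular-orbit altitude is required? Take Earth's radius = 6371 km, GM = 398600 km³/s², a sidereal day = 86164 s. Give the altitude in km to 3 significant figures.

888 km

Required period T = 86164 / 14.0 = 6154.6 s.
From T = 2π√(a³/μ): a = (μ T²/4π²)^(1/3) = (398600 × 6154.6² / 4π²)^(1/3) = 7259 km.
Altitude h = a − R = 7259 − 6371 = 888 km.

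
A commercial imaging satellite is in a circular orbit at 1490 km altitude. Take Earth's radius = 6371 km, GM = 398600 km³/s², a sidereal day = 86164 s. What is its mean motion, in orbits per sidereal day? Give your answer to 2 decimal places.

Semi-major axis a = 6371 + 1490 = 7861 km. Period T = 2π√(a³/μ) = 2π√(7861³/398600) = 6936.3 s = 115.61 min.
Orbits per sidereal day = 86164 / 6936.3 = 12.422.

12.42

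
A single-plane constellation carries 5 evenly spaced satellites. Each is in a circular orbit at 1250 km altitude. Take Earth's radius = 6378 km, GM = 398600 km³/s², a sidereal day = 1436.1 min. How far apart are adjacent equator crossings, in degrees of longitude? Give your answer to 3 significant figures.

Semi-major axis a = 6378 + 1250 = 7628 km. Period T = 2π√(a³/μ) = 2π√(7628³/398600) = 6630.2 s = 110.50 min.
Single-satellite node shift = (6630.2/86166) × 360° = 27.70°.
With 5 satellites evenly phased, successive equator crossings are 27.70/5 = 5.540° apart.

5.54°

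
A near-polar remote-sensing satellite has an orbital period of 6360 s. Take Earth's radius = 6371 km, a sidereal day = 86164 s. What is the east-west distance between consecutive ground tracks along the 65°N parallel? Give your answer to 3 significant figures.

Node shift per orbit = (6360.0/86164) × 360° = 26.57°.
Equatorial spacing = 26.57 × 111.2 km/° = 2955 km.
At 65° latitude, spacing = 2955 × cos(65°) = 1249 km.

1250 km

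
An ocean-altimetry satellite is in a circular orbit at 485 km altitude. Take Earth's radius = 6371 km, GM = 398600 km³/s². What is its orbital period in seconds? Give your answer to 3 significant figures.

Semi-major axis a = 6371 + 485 = 6856 km. Period T = 2π√(a³/μ) = 2π√(6856³/398600) = 5649.6 s = 94.16 min.

5650 seconds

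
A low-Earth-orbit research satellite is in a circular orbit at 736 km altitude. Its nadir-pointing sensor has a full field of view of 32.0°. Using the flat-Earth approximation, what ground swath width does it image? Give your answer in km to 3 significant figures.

Half-angle = 32.0°/2 = 16°.
Swath width ≈ 2h·tan(θ/2) = 2 × 736 × tan(16°) = 422.1 km.

422 km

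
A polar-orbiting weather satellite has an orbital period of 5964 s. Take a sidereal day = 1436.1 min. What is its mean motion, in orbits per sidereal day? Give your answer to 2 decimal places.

14.45

Orbits per sidereal day = 86166 / 5964.0 = 14.448.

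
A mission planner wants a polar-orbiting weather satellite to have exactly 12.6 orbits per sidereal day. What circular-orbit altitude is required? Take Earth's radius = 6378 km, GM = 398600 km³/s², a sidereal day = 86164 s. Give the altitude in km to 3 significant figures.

Required period T = 86164 / 12.6 = 6838.4 s.
From T = 2π√(a³/μ): a = (μ T²/4π²)^(1/3) = (398600 × 6838.4² / 4π²)^(1/3) = 7787 km.
Altitude h = a − R = 7787 − 6378 = 1409 km.

1410 km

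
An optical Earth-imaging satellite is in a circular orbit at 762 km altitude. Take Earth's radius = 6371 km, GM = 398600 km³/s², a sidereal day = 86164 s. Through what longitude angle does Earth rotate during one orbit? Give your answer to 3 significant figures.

25.0°

Semi-major axis a = 6371 + 762 = 7133 km. Period T = 2π√(a³/μ) = 2π√(7133³/398600) = 5995.4 s = 99.92 min.
During one orbit Earth rotates (5995.4 / 86164) × 360° = 25.05°.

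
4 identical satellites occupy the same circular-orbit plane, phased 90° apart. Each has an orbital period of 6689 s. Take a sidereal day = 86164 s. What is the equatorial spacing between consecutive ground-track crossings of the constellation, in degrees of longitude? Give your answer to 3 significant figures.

Single-satellite node shift = (6689.0/86164) × 360° = 27.95°.
With 4 satellites evenly phased, successive equator crossings are 27.95/4 = 6.987° apart.

6.99°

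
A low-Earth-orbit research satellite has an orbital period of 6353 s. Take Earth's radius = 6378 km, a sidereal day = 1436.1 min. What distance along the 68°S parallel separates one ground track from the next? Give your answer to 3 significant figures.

Node shift per orbit = (6353.0/86166) × 360° = 26.54°.
Equatorial spacing = 26.54 × 111.3 km/° = 2955 km.
At 68° latitude, spacing = 2955 × cos(68°) = 1107 km.

1110 km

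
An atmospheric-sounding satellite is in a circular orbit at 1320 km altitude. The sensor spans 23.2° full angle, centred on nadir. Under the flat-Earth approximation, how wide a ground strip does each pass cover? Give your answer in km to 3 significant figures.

542 km

Half-angle = 23.2°/2 = 11.6°.
Swath width ≈ 2h·tan(θ/2) = 2 × 1320 × tan(11.6°) = 541.9 km.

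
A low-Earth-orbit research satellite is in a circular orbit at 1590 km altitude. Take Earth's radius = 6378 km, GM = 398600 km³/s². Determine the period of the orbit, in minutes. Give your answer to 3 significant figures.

118 min

Semi-major axis a = 6378 + 1590 = 7968 km. Period T = 2π√(a³/μ) = 2π√(7968³/398600) = 7078.4 s = 117.97 min.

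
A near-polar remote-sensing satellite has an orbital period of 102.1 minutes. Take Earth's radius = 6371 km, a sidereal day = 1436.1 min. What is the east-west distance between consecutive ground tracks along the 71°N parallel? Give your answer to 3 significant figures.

927 km

T = 102.1 min = 6126.0 s.
Node shift per orbit = (6126.0/86166) × 360° = 25.59°.
Equatorial spacing = 25.59 × 111.2 km/° = 2846 km.
At 71° latitude, spacing = 2846 × cos(71°) = 927 km.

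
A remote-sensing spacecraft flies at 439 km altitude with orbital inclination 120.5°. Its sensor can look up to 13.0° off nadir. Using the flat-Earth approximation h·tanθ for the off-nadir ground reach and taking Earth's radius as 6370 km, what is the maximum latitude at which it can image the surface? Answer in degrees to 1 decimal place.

Retrograde orbit: the ground track reaches ±(180° − i) = ±(180 − 120.5) = ±59.5°.
Sensor half-swath on the ground ≈ 439·tan(13.0°) = 101 km = 0.91° of latitude.
Maximum observable latitude ≈ 59.5 + 0.91 = 60.4°.

60.4°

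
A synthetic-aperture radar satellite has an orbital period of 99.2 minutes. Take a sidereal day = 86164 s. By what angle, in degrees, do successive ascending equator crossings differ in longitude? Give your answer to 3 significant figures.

24.9°

T = 99.2 min = 5952.0 s.
During one orbit Earth rotates (5952.0 / 86164) × 360° = 24.87°.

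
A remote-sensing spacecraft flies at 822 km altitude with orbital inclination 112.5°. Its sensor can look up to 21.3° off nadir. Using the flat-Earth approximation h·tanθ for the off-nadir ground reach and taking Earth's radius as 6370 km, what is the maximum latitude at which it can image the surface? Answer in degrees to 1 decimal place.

70.4°

Retrograde orbit: the ground track reaches ±(180° − i) = ±(180 − 112.5) = ±67.5°.
Sensor half-swath on the ground ≈ 822·tan(21.3°) = 320 km = 2.88° of latitude.
Maximum observable latitude ≈ 67.5 + 2.88 = 70.4°.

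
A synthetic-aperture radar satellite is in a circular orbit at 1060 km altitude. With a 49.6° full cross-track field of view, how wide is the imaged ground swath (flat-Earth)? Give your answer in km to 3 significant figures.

Half-angle = 49.6°/2 = 24.8°.
Swath width ≈ 2h·tan(θ/2) = 2 × 1060 × tan(24.8°) = 979.6 km.

980 km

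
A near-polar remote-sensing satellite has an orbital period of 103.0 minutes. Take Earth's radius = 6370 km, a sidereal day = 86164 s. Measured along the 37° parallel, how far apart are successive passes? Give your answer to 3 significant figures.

T = 103.0 min = 6180.0 s.
Node shift per orbit = (6180.0/86164) × 360° = 25.82°.
Equatorial spacing = 25.82 × 111.2 km/° = 2871 km.
At 37° latitude, spacing = 2871 × cos(37°) = 2293 km.

2290 km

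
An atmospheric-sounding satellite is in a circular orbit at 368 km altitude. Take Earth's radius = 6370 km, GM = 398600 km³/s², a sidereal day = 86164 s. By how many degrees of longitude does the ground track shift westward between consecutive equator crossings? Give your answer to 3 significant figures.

Semi-major axis a = 6370 + 368 = 6738 km. Period T = 2π√(a³/μ) = 2π√(6738³/398600) = 5504.4 s = 91.74 min.
During one orbit Earth rotates (5504.4 / 86164) × 360° = 23.00°.

23.0°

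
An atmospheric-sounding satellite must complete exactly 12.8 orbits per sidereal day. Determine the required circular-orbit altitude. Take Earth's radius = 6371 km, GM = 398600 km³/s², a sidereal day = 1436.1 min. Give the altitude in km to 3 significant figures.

Required period T = 86166 / 12.8 = 6731.7 s.
From T = 2π√(a³/μ): a = (μ T²/4π²)^(1/3) = (398600 × 6731.7² / 4π²)^(1/3) = 7706 km.
Altitude h = a − R = 7706 − 6371 = 1335 km.

1330 km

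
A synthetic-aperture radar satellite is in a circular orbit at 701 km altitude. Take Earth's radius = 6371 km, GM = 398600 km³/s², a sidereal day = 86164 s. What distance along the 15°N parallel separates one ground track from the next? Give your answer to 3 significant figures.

Semi-major axis a = 6371 + 701 = 7072 km. Period T = 2π√(a³/μ) = 2π√(7072³/398600) = 5918.7 s = 98.64 min.
Node shift per orbit = (5918.7/86164) × 360° = 24.73°.
Equatorial spacing = 24.73 × 111.2 km/° = 2750 km.
At 15° latitude, spacing = 2750 × cos(15°) = 2656 km.

2660 km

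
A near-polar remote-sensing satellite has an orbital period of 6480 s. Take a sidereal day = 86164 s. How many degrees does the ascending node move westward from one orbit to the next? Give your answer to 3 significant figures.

27.1°

During one orbit Earth rotates (6480.0 / 86164) × 360° = 27.07°.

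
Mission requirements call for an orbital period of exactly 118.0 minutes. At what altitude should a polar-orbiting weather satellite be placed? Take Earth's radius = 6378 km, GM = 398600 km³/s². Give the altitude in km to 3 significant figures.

1590 km

T = 118.0 min = 7080.0 s.
From T = 2π√(a³/μ): a = (μ T²/4π²)^(1/3) = (398600 × 7080.0² / 4π²)^(1/3) = 7969 km.
Altitude h = a − R = 7969 − 6378 = 1591 km.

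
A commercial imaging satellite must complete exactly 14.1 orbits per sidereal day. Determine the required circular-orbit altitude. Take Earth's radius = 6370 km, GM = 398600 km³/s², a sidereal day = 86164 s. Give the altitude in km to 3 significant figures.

Required period T = 86164 / 14.1 = 6110.9 s.
From T = 2π√(a³/μ): a = (μ T²/4π²)^(1/3) = (398600 × 6110.9² / 4π²)^(1/3) = 7224 km.
Altitude h = a − R = 7224 − 6370 = 854 km.

854 km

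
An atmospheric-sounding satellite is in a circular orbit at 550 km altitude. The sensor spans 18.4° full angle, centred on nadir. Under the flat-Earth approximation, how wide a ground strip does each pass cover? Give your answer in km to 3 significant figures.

178 km

Half-angle = 18.4°/2 = 9.2°.
Swath width ≈ 2h·tan(θ/2) = 2 × 550 × tan(9.2°) = 178.2 km.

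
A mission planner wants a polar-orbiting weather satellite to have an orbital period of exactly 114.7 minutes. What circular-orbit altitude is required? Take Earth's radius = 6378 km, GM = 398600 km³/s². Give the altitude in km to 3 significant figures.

1440 km

T = 114.7 min = 6882.0 s.
From T = 2π√(a³/μ): a = (μ T²/4π²)^(1/3) = (398600 × 6882.0² / 4π²)^(1/3) = 7820 km.
Altitude h = a − R = 7820 − 6378 = 1442 km.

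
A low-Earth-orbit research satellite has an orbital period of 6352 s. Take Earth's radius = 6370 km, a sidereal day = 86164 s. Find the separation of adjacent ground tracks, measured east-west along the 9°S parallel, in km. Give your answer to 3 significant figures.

2910 km

Node shift per orbit = (6352.0/86164) × 360° = 26.54°.
Equatorial spacing = 26.54 × 111.2 km/° = 2951 km.
At 9° latitude, spacing = 2951 × cos(9°) = 2914 km.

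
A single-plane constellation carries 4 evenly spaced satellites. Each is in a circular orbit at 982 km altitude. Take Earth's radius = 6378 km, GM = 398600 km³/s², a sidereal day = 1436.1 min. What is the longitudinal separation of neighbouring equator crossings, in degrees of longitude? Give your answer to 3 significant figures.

6.56°

Semi-major axis a = 6378 + 982 = 7360 km. Period T = 2π√(a³/μ) = 2π√(7360³/398600) = 6283.9 s = 104.73 min.
Single-satellite node shift = (6283.9/86166) × 360° = 26.25°.
With 4 satellites evenly phased, successive equator crossings are 26.25/4 = 6.563° apart.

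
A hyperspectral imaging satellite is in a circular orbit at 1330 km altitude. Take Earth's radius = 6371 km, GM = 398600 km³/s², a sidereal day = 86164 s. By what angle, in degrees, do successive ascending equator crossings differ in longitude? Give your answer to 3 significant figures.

Semi-major axis a = 6371 + 1330 = 7701 km. Period T = 2π√(a³/μ) = 2π√(7701³/398600) = 6725.6 s = 112.09 min.
During one orbit Earth rotates (6725.6 / 86164) × 360° = 28.10°.

28.1°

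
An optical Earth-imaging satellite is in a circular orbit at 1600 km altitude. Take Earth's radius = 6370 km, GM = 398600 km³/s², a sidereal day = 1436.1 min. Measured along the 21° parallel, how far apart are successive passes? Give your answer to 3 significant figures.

3070 km

Semi-major axis a = 6370 + 1600 = 7970 km. Period T = 2π√(a³/μ) = 2π√(7970³/398600) = 7081.1 s = 118.02 min.
Node shift per orbit = (7081.1/86166) × 360° = 29.58°.
Equatorial spacing = 29.58 × 111.2 km/° = 3289 km.
At 21° latitude, spacing = 3289 × cos(21°) = 3071 km.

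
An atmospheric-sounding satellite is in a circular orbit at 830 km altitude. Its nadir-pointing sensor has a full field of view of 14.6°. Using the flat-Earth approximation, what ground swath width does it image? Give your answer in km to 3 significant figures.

213 km

Half-angle = 14.6°/2 = 7.3°.
Swath width ≈ 2h·tan(θ/2) = 2 × 830 × tan(7.3°) = 212.7 km.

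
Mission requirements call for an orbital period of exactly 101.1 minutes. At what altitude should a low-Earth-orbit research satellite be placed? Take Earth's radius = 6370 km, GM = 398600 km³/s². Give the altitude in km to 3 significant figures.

819 km

T = 101.1 min = 6066.0 s.
From T = 2π√(a³/μ): a = (μ T²/4π²)^(1/3) = (398600 × 6066.0² / 4π²)^(1/3) = 7189 km.
Altitude h = a − R = 7189 − 6370 = 819 km.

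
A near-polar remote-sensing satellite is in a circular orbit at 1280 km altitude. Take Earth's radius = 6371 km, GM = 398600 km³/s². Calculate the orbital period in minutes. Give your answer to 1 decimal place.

Semi-major axis a = 6371 + 1280 = 7651 km. Period T = 2π√(a³/μ) = 2π√(7651³/398600) = 6660.2 s = 111.00 min.

111.0 min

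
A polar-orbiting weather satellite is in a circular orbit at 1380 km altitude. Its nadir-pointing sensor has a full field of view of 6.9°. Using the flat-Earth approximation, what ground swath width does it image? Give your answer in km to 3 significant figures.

Half-angle = 6.9°/2 = 3.45°.
Swath width ≈ 2h·tan(θ/2) = 2 × 1380 × tan(3.45°) = 166.4 km.

166 km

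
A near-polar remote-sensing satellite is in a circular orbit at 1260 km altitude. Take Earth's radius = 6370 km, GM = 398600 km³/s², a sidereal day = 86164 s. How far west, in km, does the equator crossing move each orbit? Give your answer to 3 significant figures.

Semi-major axis a = 6370 + 1260 = 7630 km. Period T = 2π√(a³/μ) = 2π√(7630³/398600) = 6632.8 s = 110.55 min.
During one orbit Earth rotates (6632.8 / 86164) × 360° = 27.71°.
At the equator that is 27.71° × (2π·6370/360) km/° = 27.71 × 111.2 = 3081 km.

3080 km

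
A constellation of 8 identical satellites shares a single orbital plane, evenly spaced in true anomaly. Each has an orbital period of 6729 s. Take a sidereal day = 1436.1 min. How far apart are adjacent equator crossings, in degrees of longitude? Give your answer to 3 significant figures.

Single-satellite node shift = (6729.0/86166) × 360° = 28.11°.
With 8 satellites evenly phased, successive equator crossings are 28.11/8 = 3.514° apart.

3.51°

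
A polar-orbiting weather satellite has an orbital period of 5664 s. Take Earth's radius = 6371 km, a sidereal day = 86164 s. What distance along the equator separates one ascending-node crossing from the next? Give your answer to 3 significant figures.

2630 km

During one orbit Earth rotates (5664.0 / 86164) × 360° = 23.66°.
At the equator that is 23.66° × (2π·6371/360) km/° = 23.66 × 111.2 = 2631 km.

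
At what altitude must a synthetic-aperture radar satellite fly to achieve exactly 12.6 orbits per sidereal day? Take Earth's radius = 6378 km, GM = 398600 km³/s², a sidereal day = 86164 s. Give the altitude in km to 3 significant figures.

Required period T = 86164 / 12.6 = 6838.4 s.
From T = 2π√(a³/μ): a = (μ T²/4π²)^(1/3) = (398600 × 6838.4² / 4π²)^(1/3) = 7787 km.
Altitude h = a − R = 7787 − 6378 = 1409 km.

1410 km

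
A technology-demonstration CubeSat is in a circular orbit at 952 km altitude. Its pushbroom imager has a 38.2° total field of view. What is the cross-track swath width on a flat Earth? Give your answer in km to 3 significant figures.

Half-angle = 38.2°/2 = 19.1°.
Swath width ≈ 2h·tan(θ/2) = 2 × 952 × tan(19.1°) = 659.3 km.

659 km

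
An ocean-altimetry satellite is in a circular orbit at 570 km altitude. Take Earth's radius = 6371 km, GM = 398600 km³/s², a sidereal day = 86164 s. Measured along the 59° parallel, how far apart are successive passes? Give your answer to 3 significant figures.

1380 km

Semi-major axis a = 6371 + 570 = 6941 km. Period T = 2π√(a³/μ) = 2π√(6941³/398600) = 5755.0 s = 95.92 min.
Node shift per orbit = (5755.0/86164) × 360° = 24.04°.
Equatorial spacing = 24.04 × 111.2 km/° = 2674 km.
At 59° latitude, spacing = 2674 × cos(59°) = 1377 km.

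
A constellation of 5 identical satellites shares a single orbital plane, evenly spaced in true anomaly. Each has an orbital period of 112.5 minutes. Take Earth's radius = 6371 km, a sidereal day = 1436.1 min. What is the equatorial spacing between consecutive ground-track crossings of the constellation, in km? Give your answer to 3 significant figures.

627 km

T = 112.5 min = 6750.0 s.
Single-satellite node shift = (6750.0/86166) × 360° = 28.20°.
With 5 satellites evenly phased, successive equator crossings are 28.20/5 = 5.640° apart.
That is 5.640 × 111.2 = 627 km at the equator.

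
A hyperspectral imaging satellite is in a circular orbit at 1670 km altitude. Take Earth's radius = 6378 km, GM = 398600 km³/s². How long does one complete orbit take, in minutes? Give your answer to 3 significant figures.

Semi-major axis a = 6378 + 1670 = 8048 km. Period T = 2π√(a³/μ) = 2π√(8048³/398600) = 7185.3 s = 119.75 min.

120 min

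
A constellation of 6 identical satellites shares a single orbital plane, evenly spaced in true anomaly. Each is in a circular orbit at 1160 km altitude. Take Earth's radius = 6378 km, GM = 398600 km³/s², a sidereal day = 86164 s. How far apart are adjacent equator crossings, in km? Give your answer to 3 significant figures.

Semi-major axis a = 6378 + 1160 = 7538 km. Period T = 2π√(a³/μ) = 2π√(7538³/398600) = 6513.2 s = 108.55 min.
Single-satellite node shift = (6513.2/86164) × 360° = 27.21°.
With 6 satellites evenly phased, successive equator crossings are 27.21/6 = 4.535° apart.
That is 4.535 × 111.3 = 505 km at the equator.

505 km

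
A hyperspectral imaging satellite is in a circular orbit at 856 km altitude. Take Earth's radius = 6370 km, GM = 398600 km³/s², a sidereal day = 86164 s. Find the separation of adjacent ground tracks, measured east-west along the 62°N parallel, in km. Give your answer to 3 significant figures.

Semi-major axis a = 6370 + 856 = 7226 km. Period T = 2π√(a³/μ) = 2π√(7226³/398600) = 6113.1 s = 101.88 min.
Node shift per orbit = (6113.1/86164) × 360° = 25.54°.
Equatorial spacing = 25.54 × 111.2 km/° = 2840 km.
At 62° latitude, spacing = 2840 × cos(62°) = 1333 km.

1330 km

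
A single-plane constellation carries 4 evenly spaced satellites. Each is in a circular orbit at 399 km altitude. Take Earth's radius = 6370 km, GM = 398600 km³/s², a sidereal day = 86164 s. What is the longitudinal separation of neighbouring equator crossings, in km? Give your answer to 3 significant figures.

644 km

Semi-major axis a = 6370 + 399 = 6769 km. Period T = 2π√(a³/μ) = 2π√(6769³/398600) = 5542.4 s = 92.37 min.
Single-satellite node shift = (5542.4/86164) × 360° = 23.16°.
With 4 satellites evenly phased, successive equator crossings are 23.16/4 = 5.789° apart.
That is 5.789 × 111.2 = 644 km at the equator.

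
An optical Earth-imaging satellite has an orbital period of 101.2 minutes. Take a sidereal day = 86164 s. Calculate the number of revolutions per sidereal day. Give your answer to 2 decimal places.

T = 101.2 min = 6072.0 s.
Orbits per sidereal day = 86164 / 6072.0 = 14.190.

14.19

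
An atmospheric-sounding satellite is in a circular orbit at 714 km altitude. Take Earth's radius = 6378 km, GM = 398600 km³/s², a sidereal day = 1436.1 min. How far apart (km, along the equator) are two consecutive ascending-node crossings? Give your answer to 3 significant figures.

Semi-major axis a = 6378 + 714 = 7092 km. Period T = 2π√(a³/μ) = 2π√(7092³/398600) = 5943.8 s = 99.06 min.
During one orbit Earth rotates (5943.8 / 86166) × 360° = 24.83°.
At the equator that is 24.83° × (2π·6378/360) km/° = 24.83 × 111.3 = 2764 km.

2760 km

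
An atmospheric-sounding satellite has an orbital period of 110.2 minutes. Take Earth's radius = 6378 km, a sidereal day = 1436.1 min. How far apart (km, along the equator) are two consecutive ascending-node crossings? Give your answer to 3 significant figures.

3080 km

T = 110.2 min = 6612.0 s.
During one orbit Earth rotates (6612.0 / 86166) × 360° = 27.62°.
At the equator that is 27.62° × (2π·6378/360) km/° = 27.62 × 111.3 = 3075 km.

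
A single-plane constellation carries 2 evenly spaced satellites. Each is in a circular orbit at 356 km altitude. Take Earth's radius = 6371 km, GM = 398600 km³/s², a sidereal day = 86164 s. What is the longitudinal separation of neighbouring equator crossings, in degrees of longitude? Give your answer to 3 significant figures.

Semi-major axis a = 6371 + 356 = 6727 km. Period T = 2π√(a³/μ) = 2π√(6727³/398600) = 5490.9 s = 91.51 min.
Single-satellite node shift = (5490.9/86164) × 360° = 22.94°.
With 2 satellites evenly phased, successive equator crossings are 22.94/2 = 11.471° apart.

11.5°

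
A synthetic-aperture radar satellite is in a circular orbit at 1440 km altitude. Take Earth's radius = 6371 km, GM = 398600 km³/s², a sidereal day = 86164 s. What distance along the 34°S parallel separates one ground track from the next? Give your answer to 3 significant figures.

Semi-major axis a = 6371 + 1440 = 7811 km. Period T = 2π√(a³/μ) = 2π√(7811³/398600) = 6870.2 s = 114.50 min.
Node shift per orbit = (6870.2/86164) × 360° = 28.70°.
Equatorial spacing = 28.70 × 111.2 km/° = 3192 km.
At 34° latitude, spacing = 3192 × cos(34°) = 2646 km.

2650 km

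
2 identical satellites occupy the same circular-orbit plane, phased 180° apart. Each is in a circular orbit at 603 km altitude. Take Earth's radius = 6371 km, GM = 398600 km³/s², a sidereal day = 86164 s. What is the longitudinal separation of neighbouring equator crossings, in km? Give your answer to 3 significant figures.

Semi-major axis a = 6371 + 603 = 6974 km. Period T = 2π√(a³/μ) = 2π√(6974³/398600) = 5796.1 s = 96.60 min.
Single-satellite node shift = (5796.1/86164) × 360° = 24.22°.
With 2 satellites evenly phased, successive equator crossings are 24.22/2 = 12.108° apart.
That is 12.108 × 111.2 = 1346 km at the equator.

1350 km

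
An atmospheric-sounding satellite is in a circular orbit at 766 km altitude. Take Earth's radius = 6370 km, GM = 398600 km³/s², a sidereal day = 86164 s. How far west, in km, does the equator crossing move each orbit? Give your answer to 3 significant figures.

2790 km

Semi-major axis a = 6370 + 766 = 7136 km. Period T = 2π√(a³/μ) = 2π√(7136³/398600) = 5999.2 s = 99.99 min.
During one orbit Earth rotates (5999.2 / 86164) × 360° = 25.07°.
At the equator that is 25.07° × (2π·6370/360) km/° = 25.07 × 111.2 = 2787 km.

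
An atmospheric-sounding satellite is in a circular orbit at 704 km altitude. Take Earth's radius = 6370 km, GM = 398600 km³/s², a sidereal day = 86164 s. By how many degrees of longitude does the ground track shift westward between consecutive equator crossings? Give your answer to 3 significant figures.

Semi-major axis a = 6370 + 704 = 7074 km. Period T = 2π√(a³/μ) = 2π√(7074³/398600) = 5921.2 s = 98.69 min.
During one orbit Earth rotates (5921.2 / 86164) × 360° = 24.74°.

24.7°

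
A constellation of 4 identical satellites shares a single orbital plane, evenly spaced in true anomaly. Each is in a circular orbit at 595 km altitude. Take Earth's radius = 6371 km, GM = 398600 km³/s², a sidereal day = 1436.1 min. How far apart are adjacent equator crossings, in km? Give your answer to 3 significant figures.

672 km

Semi-major axis a = 6371 + 595 = 6966 km. Period T = 2π√(a³/μ) = 2π√(6966³/398600) = 5786.1 s = 96.44 min.
Single-satellite node shift = (5786.1/86166) × 360° = 24.17°.
With 4 satellites evenly phased, successive equator crossings are 24.17/4 = 6.044° apart.
That is 6.044 × 111.2 = 672 km at the equator.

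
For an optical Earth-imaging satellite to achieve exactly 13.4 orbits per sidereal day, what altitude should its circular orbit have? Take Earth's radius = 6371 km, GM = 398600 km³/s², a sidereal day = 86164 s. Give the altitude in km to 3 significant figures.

1100 km

Required period T = 86164 / 13.4 = 6430.1 s.
From T = 2π√(a³/μ): a = (μ T²/4π²)^(1/3) = (398600 × 6430.1² / 4π²)^(1/3) = 7474 km.
Altitude h = a − R = 7474 − 6371 = 1103 km.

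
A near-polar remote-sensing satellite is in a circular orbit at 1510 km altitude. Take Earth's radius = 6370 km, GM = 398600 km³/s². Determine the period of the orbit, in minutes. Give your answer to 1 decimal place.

Semi-major axis a = 6370 + 1510 = 7880 km. Period T = 2π√(a³/μ) = 2π√(7880³/398600) = 6961.5 s = 116.02 min.

116.0 min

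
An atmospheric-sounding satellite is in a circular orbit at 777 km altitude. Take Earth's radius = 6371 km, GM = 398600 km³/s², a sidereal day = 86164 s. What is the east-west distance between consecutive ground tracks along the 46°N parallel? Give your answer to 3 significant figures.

Semi-major axis a = 6371 + 777 = 7148 km. Period T = 2π√(a³/μ) = 2π√(7148³/398600) = 6014.3 s = 100.24 min.
Node shift per orbit = (6014.3/86164) × 360° = 25.13°.
Equatorial spacing = 25.13 × 111.2 km/° = 2794 km.
At 46° latitude, spacing = 2794 × cos(46°) = 1941 km.

1940 km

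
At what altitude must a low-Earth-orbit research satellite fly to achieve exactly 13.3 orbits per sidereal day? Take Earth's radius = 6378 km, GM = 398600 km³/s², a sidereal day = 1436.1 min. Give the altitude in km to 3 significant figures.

1130 km

Required period T = 86166 / 13.3 = 6478.6 s.
From T = 2π√(a³/μ): a = (μ T²/4π²)^(1/3) = (398600 × 6478.6² / 4π²)^(1/3) = 7511 km.
Altitude h = a − R = 7511 − 6378 = 1133 km.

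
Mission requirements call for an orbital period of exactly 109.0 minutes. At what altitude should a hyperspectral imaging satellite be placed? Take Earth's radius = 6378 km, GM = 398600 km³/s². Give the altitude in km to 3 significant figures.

T = 109.0 min = 6540.0 s.
From T = 2π√(a³/μ): a = (μ T²/4π²)^(1/3) = (398600 × 6540.0² / 4π²)^(1/3) = 7559 km.
Altitude h = a − R = 7559 − 6378 = 1181 km.

1180 km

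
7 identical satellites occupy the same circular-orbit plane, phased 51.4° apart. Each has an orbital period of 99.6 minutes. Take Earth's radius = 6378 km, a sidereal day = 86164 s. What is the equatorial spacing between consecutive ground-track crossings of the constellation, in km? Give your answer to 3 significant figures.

397 km

T = 99.6 min = 5976.0 s.
Single-satellite node shift = (5976.0/86164) × 360° = 24.97°.
With 7 satellites evenly phased, successive equator crossings are 24.97/7 = 3.567° apart.
That is 3.567 × 111.3 = 397 km at the equator.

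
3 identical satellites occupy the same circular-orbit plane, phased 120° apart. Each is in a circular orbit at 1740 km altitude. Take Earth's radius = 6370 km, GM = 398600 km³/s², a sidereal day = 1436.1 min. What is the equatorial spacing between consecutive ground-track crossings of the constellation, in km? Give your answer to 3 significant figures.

1130 km

Semi-major axis a = 6370 + 1740 = 8110 km. Period T = 2π√(a³/μ) = 2π√(8110³/398600) = 7268.5 s = 121.14 min.
Single-satellite node shift = (7268.5/86166) × 360° = 30.37°.
With 3 satellites evenly phased, successive equator crossings are 30.37/3 = 10.123° apart.
That is 10.123 × 111.2 = 1125 km at the equator.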